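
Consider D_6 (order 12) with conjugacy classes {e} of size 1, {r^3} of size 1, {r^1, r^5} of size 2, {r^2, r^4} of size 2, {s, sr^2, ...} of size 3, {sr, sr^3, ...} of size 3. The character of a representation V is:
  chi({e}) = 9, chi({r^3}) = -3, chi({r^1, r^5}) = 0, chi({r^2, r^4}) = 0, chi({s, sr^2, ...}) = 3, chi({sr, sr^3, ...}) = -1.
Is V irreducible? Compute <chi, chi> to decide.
Not irreducible (reducible): <chi, chi> = 10 > 1.

Details: <chi, chi> = (1/|G|) sum_C |C| * |chi(C)|^2 = (1/12)[1*|9|^2 + 1*|-3|^2 + 2*|0|^2 + 2*|0|^2 + 3*|3|^2 + 3*|-1|^2]
  = (1/12)[(81) + (9) + (0) + (0) + (27) + (3)] = 120/12 = 10.
A character is irreducible iff <chi, chi> = 1, so this representation is reducible.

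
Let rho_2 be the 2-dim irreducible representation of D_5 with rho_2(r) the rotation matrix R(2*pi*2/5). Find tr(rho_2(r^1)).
chi_{rho_2}(r^1) = 2*cos(2*pi*2*1/5) = -sqrt(5)/2 - 1/2

Derivation: rho_2(r^1) is rotation by angle 2*pi*2*1/5, whose trace is 2*cos(2*pi*2*1/5) = -sqrt(5)/2 - 1/2.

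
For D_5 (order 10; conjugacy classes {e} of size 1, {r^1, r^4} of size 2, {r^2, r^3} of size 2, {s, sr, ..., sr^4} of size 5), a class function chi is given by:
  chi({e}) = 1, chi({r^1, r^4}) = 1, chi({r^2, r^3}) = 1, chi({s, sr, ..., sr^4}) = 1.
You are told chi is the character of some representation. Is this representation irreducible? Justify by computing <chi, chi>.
Irreducible: <chi, chi> = 1.

Solution. <chi, chi> = (1/|G|) sum_C |C| * |chi(C)|^2 = (1/10)[1*|1|^2 + 2*|1|^2 + 2*|1|^2 + 5*|1|^2]
  = (1/10)[(1) + (2) + (2) + (5)] = 10/10 = 1.
A character is irreducible iff <chi, chi> = 1, so this representation is irreducible.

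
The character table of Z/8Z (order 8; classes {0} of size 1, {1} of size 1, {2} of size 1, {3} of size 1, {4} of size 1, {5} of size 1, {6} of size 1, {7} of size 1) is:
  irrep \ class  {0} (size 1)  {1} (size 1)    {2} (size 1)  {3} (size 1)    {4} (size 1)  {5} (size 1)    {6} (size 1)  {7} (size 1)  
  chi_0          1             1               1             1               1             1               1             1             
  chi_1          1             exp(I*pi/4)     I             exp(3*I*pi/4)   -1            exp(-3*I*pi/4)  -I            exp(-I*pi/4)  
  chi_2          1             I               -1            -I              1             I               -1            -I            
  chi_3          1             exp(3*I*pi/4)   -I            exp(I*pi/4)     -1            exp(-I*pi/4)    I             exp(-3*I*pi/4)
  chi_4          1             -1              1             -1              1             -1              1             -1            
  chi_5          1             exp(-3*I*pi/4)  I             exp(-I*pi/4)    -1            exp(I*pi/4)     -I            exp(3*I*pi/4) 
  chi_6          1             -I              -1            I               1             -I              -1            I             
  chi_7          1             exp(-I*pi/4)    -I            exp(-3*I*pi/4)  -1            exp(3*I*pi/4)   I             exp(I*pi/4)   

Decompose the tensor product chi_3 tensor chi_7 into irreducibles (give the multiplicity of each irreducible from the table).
chi_3 tensor chi_7 = chi_2 (all other irreducibles have multiplicity 0).

Justification: The character of a tensor product is the pointwise product (chi_3 * chi_7)(C) = chi_3(C) * chi_7(C):
  {0}: (1)*(1), {1}: (exp(3*I*pi/4))*(exp(-I*pi/4)), {2}: (-I)*(-I), {3}: (exp(I*pi/4))*(exp(-3*I*pi/4)), {4}: (-1)*(-1), {5}: (exp(-I*pi/4))*(exp(3*I*pi/4)), {6}: (I)*(I), {7}: (exp(-3*I*pi/4))*(exp(I*pi/4))
so (chi_3 * chi_7) takes values
  {0} -> 1, {1} -> I, {2} -> -1, {3} -> -I, {4} -> 1, {5} -> I, {6} -> -1, {7} -> -I.
Now take the inner product of this character with each irreducible chi from the table, <chi_3*chi_7, chi> = (1/8) sum_C |C| (chi_3*chi_7)(C) conj(chi(C)):
  <chi_3*chi_7, chi_0> = (1/8)[1*(1)*conj(1) + 1*(I)*conj(1) + 1*(-1)*conj(1) + 1*(-I)*conj(1) + 1*(1)*conj(1) + 1*(I)*conj(1) + 1*(-1)*conj(1) + 1*(-I)*conj(1)]
      = (1/8)[(1) + (I) + (-1) + (-I) + (1) + (I) + (-1) + (-I)] = 0/8 = 0
  <chi_3*chi_7, chi_1> = (1/8)[1*(1)*conj(1) + 1*(I)*conj(exp(I*pi/4)) + 1*(-1)*conj(I) + 1*(-I)*conj(exp(3*I*pi/4)) + 1*(1)*conj(-1) + 1*(I)*conj(exp(-3*I*pi/4)) + 1*(-1)*conj(-I) + 1*(-I)*conj(exp(-I*pi/4))]
      = (1/8)[(1) + (exp(I*pi/4)) + (I) + (-exp(-I*pi/4)) + (-1) + (exp(-3*I*pi/4)) + (-I) + (-exp(3*I*pi/4))] = 0/8 = 0
  <chi_3*chi_7, chi_2> = (1/8)[1*(1)*conj(1) + 1*(I)*conj(I) + 1*(-1)*conj(-1) + 1*(-I)*conj(-I) + 1*(1)*conj(1) + 1*(I)*conj(I) + 1*(-1)*conj(-1) + 1*(-I)*conj(-I)]
      = (1/8)[(1) + (1) + (1) + (1) + (1) + (1) + (1) + (1)] = 8/8 = 1
  <chi_3*chi_7, chi_3> = (1/8)[1*(1)*conj(1) + 1*(I)*conj(exp(3*I*pi/4)) + 1*(-1)*conj(-I) + 1*(-I)*conj(exp(I*pi/4)) + 1*(1)*conj(-1) + 1*(I)*conj(exp(-I*pi/4)) + 1*(-1)*conj(I) + 1*(-I)*conj(exp(-3*I*pi/4))]
      = (1/8)[(1) + (exp(-I*pi/4)) + (-I) + (-exp(I*pi/4)) + (-1) + (exp(3*I*pi/4)) + (I) + (-exp(-3*I*pi/4))] = 0/8 = 0
  <chi_3*chi_7, chi_4> = (1/8)[1*(1)*conj(1) + 1*(I)*conj(-1) + 1*(-1)*conj(1) + 1*(-I)*conj(-1) + 1*(1)*conj(1) + 1*(I)*conj(-1) + 1*(-1)*conj(1) + 1*(-I)*conj(-1)]
      = (1/8)[(1) + (-I) + (-1) + (I) + (1) + (-I) + (-1) + (I)] = 0/8 = 0
  <chi_3*chi_7, chi_5> = (1/8)[1*(1)*conj(1) + 1*(I)*conj(exp(-3*I*pi/4)) + 1*(-1)*conj(I) + 1*(-I)*conj(exp(-I*pi/4)) + 1*(1)*conj(-1) + 1*(I)*conj(exp(I*pi/4)) + 1*(-1)*conj(-I) + 1*(-I)*conj(exp(3*I*pi/4))]
      = (1/8)[(1) + (exp(-3*I*pi/4)) + (I) + (-exp(3*I*pi/4)) + (-1) + (exp(I*pi/4)) + (-I) + (-exp(-I*pi/4))] = 0/8 = 0
  <chi_3*chi_7, chi_6> = (1/8)[1*(1)*conj(1) + 1*(I)*conj(-I) + 1*(-1)*conj(-1) + 1*(-I)*conj(I) + 1*(1)*conj(1) + 1*(I)*conj(-I) + 1*(-1)*conj(-1) + 1*(-I)*conj(I)]
      = (1/8)[(1) + (-1) + (1) + (-1) + (1) + (-1) + (1) + (-1)] = 0/8 = 0
  <chi_3*chi_7, chi_7> = (1/8)[1*(1)*conj(1) + 1*(I)*conj(exp(-I*pi/4)) + 1*(-1)*conj(-I) + 1*(-I)*conj(exp(-3*I*pi/4)) + 1*(1)*conj(-1) + 1*(I)*conj(exp(3*I*pi/4)) + 1*(-1)*conj(I) + 1*(-I)*conj(exp(I*pi/4))]
      = (1/8)[(1) + (exp(3*I*pi/4)) + (-I) + (-exp(-3*I*pi/4)) + (-1) + (exp(-I*pi/4)) + (I) + (-exp(I*pi/4))] = 0/8 = 0
(Exp terms are combined using exp(i*s)*conj(exp(i*t)) = exp(i*(s-t)), and sums of them are collapsed using the identity that for every m > 1 the m distinct m-th roots of unity sum to 0, e.g. 1 + exp(2*I*pi/3) + exp(-2*I*pi/3) = 0.)
Hence the multiplicities are chi_2: 1. Dimension check: dim(chi_3)*dim(chi_7) = 1*1 = 1 and sum (mult * dim) = 1*1 = 1.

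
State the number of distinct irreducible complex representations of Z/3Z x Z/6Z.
18

Argument: The number of irreducible complex representations of a finite group equals its number of conjugacy classes. Z/3Z x Z/6Z is abelian of order 18, so every element is its own conjugacy class: 18 classes, so Z/3Z x Z/6Z (order 18) has exactly 18 irreducible complex representations.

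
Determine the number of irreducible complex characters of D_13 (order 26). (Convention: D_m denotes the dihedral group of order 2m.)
8

Proof sketch: The number of irreducible complex representations of a finite group equals its number of conjugacy classes. D_13 has 8 conjugacy classes ((n+3)/2 for n odd), so D_13 (order 26) has exactly 8 irreducible complex representations.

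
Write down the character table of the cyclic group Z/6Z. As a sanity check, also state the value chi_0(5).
Character table of Z/6Z (irreps indexed chi_0,...,chi_5 with chi_k(m) = zeta_6^(k*m), zeta_6 = exp(2*pi*i/6)):
  irrep \ class  {0} (size 1)  {1} (size 1)    {2} (size 1)    {3} (size 1)  {4} (size 1)    {5} (size 1)  
  chi_0          1             1               1               1             1               1             
  chi_1          1             exp(I*pi/3)     exp(2*I*pi/3)   -1            exp(-2*I*pi/3)  exp(-I*pi/3)  
  chi_2          1             exp(2*I*pi/3)   exp(-2*I*pi/3)  1             exp(2*I*pi/3)   exp(-2*I*pi/3)
  chi_3          1             -1              1               -1            1               -1            
  chi_4          1             exp(-2*I*pi/3)  exp(2*I*pi/3)   1             exp(-2*I*pi/3)  exp(2*I*pi/3) 
  chi_5          1             exp(-I*pi/3)    exp(-2*I*pi/3)  -1            exp(2*I*pi/3)   exp(I*pi/3)   

Spot check: chi_0(5) = zeta_6^(0*5) = zeta_6^0 = 1.

Proof sketch: Z/6Z is abelian, so all 6 irreducible complex representations are 1-dimensional. They are given by chi_k(m) = zeta_6^(k*m) for k = 0,...,5. Row orthogonality: sum_m chi_k(m) conj(chi_l(m)) = 6 * [k = l].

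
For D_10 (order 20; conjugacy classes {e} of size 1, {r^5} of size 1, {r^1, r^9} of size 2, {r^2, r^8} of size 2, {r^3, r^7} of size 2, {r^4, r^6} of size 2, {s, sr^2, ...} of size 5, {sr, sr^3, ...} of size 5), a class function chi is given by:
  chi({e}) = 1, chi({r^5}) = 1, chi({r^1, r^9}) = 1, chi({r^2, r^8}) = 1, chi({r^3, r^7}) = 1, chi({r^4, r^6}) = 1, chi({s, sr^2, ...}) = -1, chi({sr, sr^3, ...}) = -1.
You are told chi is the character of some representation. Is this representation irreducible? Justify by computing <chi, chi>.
Irreducible: <chi, chi> = 1.

Derivation: <chi, chi> = (1/|G|) sum_C |C| * |chi(C)|^2 = (1/20)[1*|1|^2 + 1*|1|^2 + 2*|1|^2 + 2*|1|^2 + 2*|1|^2 + 2*|1|^2 + 5*|-1|^2 + 5*|-1|^2]
  = (1/20)[(1) + (1) + (2) + (2) + (2) + (2) + (5) + (5)] = 20/20 = 1.
A character is irreducible iff <chi, chi> = 1, so this representation is irreducible.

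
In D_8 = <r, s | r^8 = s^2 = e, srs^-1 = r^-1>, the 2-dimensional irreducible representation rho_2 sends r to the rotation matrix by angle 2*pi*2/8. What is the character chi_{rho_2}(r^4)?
chi_{rho_2}(r^4) = 2*cos(2*pi*2*4/8) = 2

Argument: rho_2(r^4) is rotation by angle 2*pi*2*4/8, whose trace is 2*cos(2*pi*2*4/8) = 2.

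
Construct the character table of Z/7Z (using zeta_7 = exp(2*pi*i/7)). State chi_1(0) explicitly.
Character table of Z/7Z (irreps indexed chi_0,...,chi_6 with chi_k(m) = zeta_7^(k*m), zeta_7 = exp(2*pi*i/7)):
  irrep \ class  {0} (size 1)  {1} (size 1)    {2} (size 1)    {3} (size 1)    {4} (size 1)    {5} (size 1)    {6} (size 1)  
  chi_0          1             1               1               1               1               1               1             
  chi_1          1             exp(2*I*pi/7)   exp(4*I*pi/7)   exp(6*I*pi/7)   exp(-6*I*pi/7)  exp(-4*I*pi/7)  exp(-2*I*pi/7)
  chi_2          1             exp(4*I*pi/7)   exp(-6*I*pi/7)  exp(-2*I*pi/7)  exp(2*I*pi/7)   exp(6*I*pi/7)   exp(-4*I*pi/7)
  chi_3          1             exp(6*I*pi/7)   exp(-2*I*pi/7)  exp(4*I*pi/7)   exp(-4*I*pi/7)  exp(2*I*pi/7)   exp(-6*I*pi/7)
  chi_4          1             exp(-6*I*pi/7)  exp(2*I*pi/7)   exp(-4*I*pi/7)  exp(4*I*pi/7)   exp(-2*I*pi/7)  exp(6*I*pi/7) 
  chi_5          1             exp(-4*I*pi/7)  exp(6*I*pi/7)   exp(2*I*pi/7)   exp(-2*I*pi/7)  exp(-6*I*pi/7)  exp(4*I*pi/7) 
  chi_6          1             exp(-2*I*pi/7)  exp(-4*I*pi/7)  exp(-6*I*pi/7)  exp(6*I*pi/7)   exp(4*I*pi/7)   exp(2*I*pi/7) 

Spot check: chi_1(0) = zeta_7^(1*0) = zeta_7^0 = 1.

Z/7Z is abelian, so all 7 irreducible complex representations are 1-dimensional. They are given by chi_k(m) = zeta_7^(k*m) for k = 0,...,6. Row orthogonality: sum_m chi_k(m) conj(chi_l(m)) = 7 * [k = l].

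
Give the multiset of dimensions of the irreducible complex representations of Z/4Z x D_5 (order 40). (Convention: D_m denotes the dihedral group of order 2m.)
Dimensions: 1, 1, 1, 1, 1, 1, 1, 1, 2, 2, 2, 2, 2, 2, 2, 2

Proof sketch: There are 16 irreducibles (= number of conjugacy classes). Their dimensions d_i satisfy sum d_i^2 = |G| = 40: 1 + 1 + 1 + 1 + 1 + 1 + 1 + 1 + 4 + 4 + 4 + 4 + 4 + 4 + 4 + 4 = 40. (For the product with Z/4Z: each of the 4 1-dim characters of Z/4Z tensors with each irrep of D_5, giving 4 copies of each D_5-dimension.)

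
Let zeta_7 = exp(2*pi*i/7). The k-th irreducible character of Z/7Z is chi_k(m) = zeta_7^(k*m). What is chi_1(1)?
chi_1(1) = zeta_7^1 = exp(2*I*pi/7)

Explanation: chi_1(1) = zeta_7^(1*1) = zeta_7^1. Since zeta_7^7 = 1, this equals zeta_7^1 = exp(2*pi*i*1/7) = exp(2*I*pi/7).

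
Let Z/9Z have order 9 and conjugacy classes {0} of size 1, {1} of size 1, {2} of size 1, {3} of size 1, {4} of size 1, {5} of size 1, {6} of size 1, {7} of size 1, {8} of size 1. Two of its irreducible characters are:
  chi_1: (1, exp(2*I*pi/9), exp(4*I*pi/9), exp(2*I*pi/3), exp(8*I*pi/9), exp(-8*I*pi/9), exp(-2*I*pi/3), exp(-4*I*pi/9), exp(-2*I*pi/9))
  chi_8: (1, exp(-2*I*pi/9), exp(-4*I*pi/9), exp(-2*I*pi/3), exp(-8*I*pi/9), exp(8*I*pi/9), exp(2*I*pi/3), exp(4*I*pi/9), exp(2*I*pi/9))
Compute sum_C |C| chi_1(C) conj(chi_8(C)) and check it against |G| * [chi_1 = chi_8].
Sum = 0; so <chi_1, chi_8> = 0 (distinct irreducibles are orthogonal).

Solution. Compute term by term over conjugacy classes (|C| * chi_1(C) * conj(chi_8(C))):
  1*(1)*conj(1) + 1*(exp(2*I*pi/9))*conj(exp(-2*I*pi/9)) + 1*(exp(4*I*pi/9))*conj(exp(-4*I*pi/9)) + 1*(exp(2*I*pi/3))*conj(exp(-2*I*pi/3)) + 1*(exp(8*I*pi/9))*conj(exp(-8*I*pi/9)) + 1*(exp(-8*I*pi/9))*conj(exp(8*I*pi/9)) + 1*(exp(-2*I*pi/3))*conj(exp(2*I*pi/3)) + 1*(exp(-4*I*pi/9))*conj(exp(4*I*pi/9)) + 1*(exp(-2*I*pi/9))*conj(exp(2*I*pi/9))
  = (1) + (exp(4*I*pi/9)) + (exp(8*I*pi/9)) + (exp(-2*I*pi/3)) + (exp(-2*I*pi/9)) + (exp(2*I*pi/9)) + (exp(2*I*pi/3)) + (exp(-8*I*pi/9)) + (exp(-4*I*pi/9))
  = 0.
(Exp terms are combined using exp(i*s)*conj(exp(i*t)) = exp(i*(s-t)), and sums of them are collapsed using the identity that for every m > 1 the m distinct m-th roots of unity sum to 0, e.g. 1 + exp(2*I*pi/3) + exp(-2*I*pi/3) = 0.)
Dividing by |G| = 9 gives 0/9 = 0, matching the row-orthogonality relation <chi_1, chi_8> = [chi_1 = chi_8].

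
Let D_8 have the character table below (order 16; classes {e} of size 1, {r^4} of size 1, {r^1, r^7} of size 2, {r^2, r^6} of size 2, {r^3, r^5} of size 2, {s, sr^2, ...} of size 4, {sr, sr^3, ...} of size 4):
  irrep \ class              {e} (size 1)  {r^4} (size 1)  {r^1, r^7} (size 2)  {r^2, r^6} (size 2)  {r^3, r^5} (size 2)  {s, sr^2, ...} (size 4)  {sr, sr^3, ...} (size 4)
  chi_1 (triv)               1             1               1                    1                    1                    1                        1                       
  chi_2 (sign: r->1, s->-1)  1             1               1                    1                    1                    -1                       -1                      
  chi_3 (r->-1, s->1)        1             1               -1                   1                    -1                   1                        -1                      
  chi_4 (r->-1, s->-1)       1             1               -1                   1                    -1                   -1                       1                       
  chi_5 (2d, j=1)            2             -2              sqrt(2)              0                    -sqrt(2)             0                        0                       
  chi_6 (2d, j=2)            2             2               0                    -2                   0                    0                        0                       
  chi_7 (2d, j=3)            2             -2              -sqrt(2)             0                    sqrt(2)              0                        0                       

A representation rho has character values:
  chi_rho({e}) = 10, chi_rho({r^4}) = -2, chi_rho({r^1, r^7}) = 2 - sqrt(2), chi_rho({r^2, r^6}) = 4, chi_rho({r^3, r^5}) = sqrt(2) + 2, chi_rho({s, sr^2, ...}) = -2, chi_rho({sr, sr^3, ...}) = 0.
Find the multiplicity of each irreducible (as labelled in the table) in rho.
Multiplicities: chi_1: 1, chi_2: 2, chi_3: 0, chi_4: 1, chi_5: 1, chi_6: 0, chi_7: 2.

Working: Use <chi_rho, chi> = (1/|G|) sum_C |C| * chi_rho(C) * conj(chi(C)) with |G| = 16 for each irreducible chi in the table:
  <chi_rho, chi_1> = (1/16)[1*(10)*conj(1) + 1*(-2)*conj(1) + 2*(2 - sqrt(2))*conj(1) + 2*(4)*conj(1) + 2*(sqrt(2) + 2)*conj(1) + 4*(-2)*conj(1) + 4*(0)*conj(1)]
      = (1/16)[(10) + (-2) + (4 - 2*sqrt(2)) + (8) + (2*sqrt(2) + 4) + (-8) + (0)] = 16/16 = 1
  <chi_rho, chi_2> = (1/16)[1*(10)*conj(1) + 1*(-2)*conj(1) + 2*(2 - sqrt(2))*conj(1) + 2*(4)*conj(1) + 2*(sqrt(2) + 2)*conj(1) + 4*(-2)*conj(-1) + 4*(0)*conj(-1)]
      = (1/16)[(10) + (-2) + (4 - 2*sqrt(2)) + (8) + (2*sqrt(2) + 4) + (8) + (0)] = 32/16 = 2
  <chi_rho, chi_3> = (1/16)[1*(10)*conj(1) + 1*(-2)*conj(1) + 2*(2 - sqrt(2))*conj(-1) + 2*(4)*conj(1) + 2*(sqrt(2) + 2)*conj(-1) + 4*(-2)*conj(1) + 4*(0)*conj(-1)]
      = (1/16)[(10) + (-2) + (-4 + 2*sqrt(2)) + (8) + (-4 - 2*sqrt(2)) + (-8) + (0)] = 0/16 = 0
  <chi_rho, chi_4> = (1/16)[1*(10)*conj(1) + 1*(-2)*conj(1) + 2*(2 - sqrt(2))*conj(-1) + 2*(4)*conj(1) + 2*(sqrt(2) + 2)*conj(-1) + 4*(-2)*conj(-1) + 4*(0)*conj(1)]
      = (1/16)[(10) + (-2) + (-4 + 2*sqrt(2)) + (8) + (-4 - 2*sqrt(2)) + (8) + (0)] = 16/16 = 1
  <chi_rho, chi_5> = (1/16)[1*(10)*conj(2) + 1*(-2)*conj(-2) + 2*(2 - sqrt(2))*conj(sqrt(2)) + 2*(4)*conj(0) + 2*(sqrt(2) + 2)*conj(-sqrt(2)) + 4*(-2)*conj(0) + 4*(0)*conj(0)]
      = (1/16)[(20) + (4) + (-4 + 4*sqrt(2)) + (0) + (-4*sqrt(2) - 4) + (0) + (0)] = 16/16 = 1
  <chi_rho, chi_6> = (1/16)[1*(10)*conj(2) + 1*(-2)*conj(2) + 2*(2 - sqrt(2))*conj(0) + 2*(4)*conj(-2) + 2*(sqrt(2) + 2)*conj(0) + 4*(-2)*conj(0) + 4*(0)*conj(0)]
      = (1/16)[(20) + (-4) + (0) + (-16) + (0) + (0) + (0)] = 0/16 = 0
  <chi_rho, chi_7> = (1/16)[1*(10)*conj(2) + 1*(-2)*conj(-2) + 2*(2 - sqrt(2))*conj(-sqrt(2)) + 2*(4)*conj(0) + 2*(sqrt(2) + 2)*conj(sqrt(2)) + 4*(-2)*conj(0) + 4*(0)*conj(0)]
      = (1/16)[(20) + (4) + (4 - 4*sqrt(2)) + (0) + (4 + 4*sqrt(2)) + (0) + (0)] = 32/16 = 2
Dimension check: dim(rho) = sum (mult * dim) = 1*1 + 2*1 + 0*1 + 1*1 + 1*2 + 0*2 + 2*2 = 10 = chi_rho(e) = 10.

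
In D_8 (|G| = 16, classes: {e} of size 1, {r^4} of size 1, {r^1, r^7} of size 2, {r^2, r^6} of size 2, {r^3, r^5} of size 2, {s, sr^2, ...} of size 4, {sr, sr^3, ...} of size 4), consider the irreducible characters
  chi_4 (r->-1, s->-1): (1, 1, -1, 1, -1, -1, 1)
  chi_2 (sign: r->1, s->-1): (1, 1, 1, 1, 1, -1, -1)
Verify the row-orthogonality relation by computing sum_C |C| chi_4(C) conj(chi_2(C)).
Sum = 0; so <chi_4, chi_2> = 0 (distinct irreducibles are orthogonal).

Explanation: Compute term by term over conjugacy classes (|C| * chi_4(C) * conj(chi_2(C))):
  1*(1)*conj(1) + 1*(1)*conj(1) + 2*(-1)*conj(1) + 2*(1)*conj(1) + 2*(-1)*conj(1) + 4*(-1)*conj(-1) + 4*(1)*conj(-1)
  = (1) + (1) + (-2) + (2) + (-2) + (4) + (-4)
  = 0.
Dividing by |G| = 16 gives 0/16 = 0, matching the row-orthogonality relation <chi_4, chi_2> = [chi_4 = chi_2].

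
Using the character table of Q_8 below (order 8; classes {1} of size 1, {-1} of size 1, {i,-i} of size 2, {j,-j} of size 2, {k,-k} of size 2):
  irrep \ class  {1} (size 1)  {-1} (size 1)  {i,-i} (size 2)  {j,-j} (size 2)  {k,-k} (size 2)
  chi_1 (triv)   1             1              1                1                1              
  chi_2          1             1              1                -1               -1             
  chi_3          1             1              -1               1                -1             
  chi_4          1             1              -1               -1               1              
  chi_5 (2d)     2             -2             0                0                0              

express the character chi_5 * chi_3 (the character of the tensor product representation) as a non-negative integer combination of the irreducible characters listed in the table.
chi_5 tensor chi_3 = chi_5 (all other irreducibles have multiplicity 0).

Derivation: The character of a tensor product is the pointwise product (chi_5 * chi_3)(C) = chi_5(C) * chi_3(C):
  {1}: (2)*(1), {-1}: (-2)*(1), {i,-i}: (0)*(-1), {j,-j}: (0)*(1), {k,-k}: (0)*(-1)
so (chi_5 * chi_3) takes values
  {1} -> 2, {-1} -> -2, {i,-i} -> 0, {j,-j} -> 0, {k,-k} -> 0.
Now take the inner product of this character with each irreducible chi from the table, <chi_5*chi_3, chi> = (1/8) sum_C |C| (chi_5*chi_3)(C) conj(chi(C)):
  <chi_5*chi_3, chi_1> = (1/8)[1*(2)*conj(1) + 1*(-2)*conj(1) + 2*(0)*conj(1) + 2*(0)*conj(1) + 2*(0)*conj(1)]
      = (1/8)[(2) + (-2) + (0) + (0) + (0)] = 0/8 = 0
  <chi_5*chi_3, chi_2> = (1/8)[1*(2)*conj(1) + 1*(-2)*conj(1) + 2*(0)*conj(1) + 2*(0)*conj(-1) + 2*(0)*conj(-1)]
      = (1/8)[(2) + (-2) + (0) + (0) + (0)] = 0/8 = 0
  <chi_5*chi_3, chi_3> = (1/8)[1*(2)*conj(1) + 1*(-2)*conj(1) + 2*(0)*conj(-1) + 2*(0)*conj(1) + 2*(0)*conj(-1)]
      = (1/8)[(2) + (-2) + (0) + (0) + (0)] = 0/8 = 0
  <chi_5*chi_3, chi_4> = (1/8)[1*(2)*conj(1) + 1*(-2)*conj(1) + 2*(0)*conj(-1) + 2*(0)*conj(-1) + 2*(0)*conj(1)]
      = (1/8)[(2) + (-2) + (0) + (0) + (0)] = 0/8 = 0
  <chi_5*chi_3, chi_5> = (1/8)[1*(2)*conj(2) + 1*(-2)*conj(-2) + 2*(0)*conj(0) + 2*(0)*conj(0) + 2*(0)*conj(0)]
      = (1/8)[(4) + (4) + (0) + (0) + (0)] = 8/8 = 1
Hence the multiplicities are chi_5: 1. Dimension check: dim(chi_5)*dim(chi_3) = 2*1 = 2 and sum (mult * dim) = 1*2 = 2.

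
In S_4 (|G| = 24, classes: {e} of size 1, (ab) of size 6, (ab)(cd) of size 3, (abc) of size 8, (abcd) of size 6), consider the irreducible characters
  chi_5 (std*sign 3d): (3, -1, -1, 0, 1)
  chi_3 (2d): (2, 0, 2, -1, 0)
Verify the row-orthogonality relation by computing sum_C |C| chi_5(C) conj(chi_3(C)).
Sum = 0; so <chi_5, chi_3> = 0 (distinct irreducibles are orthogonal).

Why: Compute term by term over conjugacy classes (|C| * chi_5(C) * conj(chi_3(C))):
  1*(3)*conj(2) + 6*(-1)*conj(0) + 3*(-1)*conj(2) + 8*(0)*conj(-1) + 6*(1)*conj(0)
  = (6) + (0) + (-6) + (0) + (0)
  = 0.
Dividing by |G| = 24 gives 0/24 = 0, matching the row-orthogonality relation <chi_5, chi_3> = [chi_5 = chi_3].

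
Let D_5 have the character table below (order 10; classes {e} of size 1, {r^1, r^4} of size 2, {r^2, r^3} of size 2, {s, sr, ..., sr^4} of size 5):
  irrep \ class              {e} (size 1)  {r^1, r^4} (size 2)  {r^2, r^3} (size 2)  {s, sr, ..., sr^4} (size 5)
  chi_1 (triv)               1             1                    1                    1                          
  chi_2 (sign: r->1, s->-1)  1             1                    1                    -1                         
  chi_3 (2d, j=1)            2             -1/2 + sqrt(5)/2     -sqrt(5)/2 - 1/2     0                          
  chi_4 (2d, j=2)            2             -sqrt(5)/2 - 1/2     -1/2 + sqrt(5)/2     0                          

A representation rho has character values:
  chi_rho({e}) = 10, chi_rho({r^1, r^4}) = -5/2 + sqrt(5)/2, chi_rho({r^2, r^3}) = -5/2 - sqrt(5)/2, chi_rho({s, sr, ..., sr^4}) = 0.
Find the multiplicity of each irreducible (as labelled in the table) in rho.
Multiplicities: chi_1: 0, chi_2: 0, chi_3: 3, chi_4: 2.

Working: Use <chi_rho, chi> = (1/|G|) sum_C |C| * chi_rho(C) * conj(chi(C)) with |G| = 10 for each irreducible chi in the table:
  <chi_rho, chi_1> = (1/10)[1*(10)*conj(1) + 2*(-5/2 + sqrt(5)/2)*conj(1) + 2*(-5/2 - sqrt(5)/2)*conj(1) + 5*(0)*conj(1)]
      = (1/10)[(10) + (-5 + sqrt(5)) + (-5 - sqrt(5)) + (0)] = 0/10 = 0
  <chi_rho, chi_2> = (1/10)[1*(10)*conj(1) + 2*(-5/2 + sqrt(5)/2)*conj(1) + 2*(-5/2 - sqrt(5)/2)*conj(1) + 5*(0)*conj(-1)]
      = (1/10)[(10) + (-5 + sqrt(5)) + (-5 - sqrt(5)) + (0)] = 0/10 = 0
  <chi_rho, chi_3> = (1/10)[1*(10)*conj(2) + 2*(-5/2 + sqrt(5)/2)*conj(-1/2 + sqrt(5)/2) + 2*(-5/2 - sqrt(5)/2)*conj(-sqrt(5)/2 - 1/2) + 5*(0)*conj(0)]
      = (1/10)[(20) + (5 - 3*sqrt(5)) + (5 + 3*sqrt(5)) + (0)] = 30/10 = 3
  <chi_rho, chi_4> = (1/10)[1*(10)*conj(2) + 2*(-5/2 + sqrt(5)/2)*conj(-sqrt(5)/2 - 1/2) + 2*(-5/2 - sqrt(5)/2)*conj(-1/2 + sqrt(5)/2) + 5*(0)*conj(0)]
      = (1/10)[(20) + (2*sqrt(5)) + (-2*sqrt(5)) + (0)] = 20/10 = 2
Dimension check: dim(rho) = sum (mult * dim) = 0*1 + 0*1 + 3*2 + 2*2 = 10 = chi_rho(e) = 10.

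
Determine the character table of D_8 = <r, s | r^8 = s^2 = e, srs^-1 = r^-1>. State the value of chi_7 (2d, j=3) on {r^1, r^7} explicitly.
Conjugacy classes: {e} of size 1, {r^4} of size 1, {r^1, r^7} of size 2, {r^2, r^6} of size 2, {r^3, r^5} of size 2, {s, sr^2, ...} of size 4, {sr, sr^3, ...} of size 4.
Character table:
  irrep \ class              {e} (size 1)  {r^4} (size 1)  {r^1, r^7} (size 2)  {r^2, r^6} (size 2)  {r^3, r^5} (size 2)  {s, sr^2, ...} (size 4)  {sr, sr^3, ...} (size 4)
  chi_1 (triv)               1             1               1                    1                    1                    1                        1                       
  chi_2 (sign: r->1, s->-1)  1             1               1                    1                    1                    -1                       -1                      
  chi_3 (r->-1, s->1)        1             1               -1                   1                    -1                   1                        -1                      
  chi_4 (r->-1, s->-1)       1             1               -1                   1                    -1                   -1                       1                       
  chi_5 (2d, j=1)            2             -2              sqrt(2)              0                    -sqrt(2)             0                        0                       
  chi_6 (2d, j=2)            2             2               0                    -2                   0                    0                        0                       
  chi_7 (2d, j=3)            2             -2              -sqrt(2)             0                    sqrt(2)              0                        0                       

Spot check: chi_7 (2d, j=3) on {r^1, r^7} = -sqrt(2).

Derivation: D_8 has order 2*8 = 16 with 7 conjugacy classes, hence 7 irreducibles. Sum of squared dims 1 + 1 + 1 + 1 + 4 + 4 + 4 = 16 = |G|. Linear characters come from the abelianisation; the 2-dimensional irreps have character r^k -> 2*cos(2*pi*j*k/8), reflections -> 0.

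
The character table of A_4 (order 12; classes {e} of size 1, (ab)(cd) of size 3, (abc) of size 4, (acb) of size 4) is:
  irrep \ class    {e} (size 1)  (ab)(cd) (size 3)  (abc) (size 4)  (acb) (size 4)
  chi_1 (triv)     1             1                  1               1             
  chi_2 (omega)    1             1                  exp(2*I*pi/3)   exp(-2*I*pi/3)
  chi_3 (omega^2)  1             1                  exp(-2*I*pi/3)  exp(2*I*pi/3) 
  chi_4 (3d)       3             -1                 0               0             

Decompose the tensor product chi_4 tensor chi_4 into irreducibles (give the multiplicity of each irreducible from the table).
chi_4 tensor chi_4 = chi_1 + chi_2 + chi_3 + 2*chi_4 (all other irreducibles have multiplicity 0).

Working: The character of a tensor product is the pointwise product (chi_4 * chi_4)(C) = chi_4(C) * chi_4(C):
  {e}: (3)*(3), (ab)(cd): (-1)*(-1), (abc): (0)*(0), (acb): (0)*(0)
so (chi_4 * chi_4) takes values
  {e} -> 9, (ab)(cd) -> 1, (abc) -> 0, (acb) -> 0.
Now take the inner product of this character with each irreducible chi from the table, <chi_4*chi_4, chi> = (1/12) sum_C |C| (chi_4*chi_4)(C) conj(chi(C)):
  <chi_4*chi_4, chi_1> = (1/12)[1*(9)*conj(1) + 3*(1)*conj(1) + 4*(0)*conj(1) + 4*(0)*conj(1)]
      = (1/12)[(9) + (3) + (0) + (0)] = 12/12 = 1
  <chi_4*chi_4, chi_2> = (1/12)[1*(9)*conj(1) + 3*(1)*conj(1) + 4*(0)*conj(exp(2*I*pi/3)) + 4*(0)*conj(exp(-2*I*pi/3))]
      = (1/12)[(9) + (3) + (0) + (0)] = 12/12 = 1
  <chi_4*chi_4, chi_3> = (1/12)[1*(9)*conj(1) + 3*(1)*conj(1) + 4*(0)*conj(exp(-2*I*pi/3)) + 4*(0)*conj(exp(2*I*pi/3))]
      = (1/12)[(9) + (3) + (0) + (0)] = 12/12 = 1
  <chi_4*chi_4, chi_4> = (1/12)[1*(9)*conj(3) + 3*(1)*conj(-1) + 4*(0)*conj(0) + 4*(0)*conj(0)]
      = (1/12)[(27) + (-3) + (0) + (0)] = 24/12 = 2
(Exp terms are combined using exp(i*s)*conj(exp(i*t)) = exp(i*(s-t)), and sums of them are collapsed using the identity that for every m > 1 the m distinct m-th roots of unity sum to 0, e.g. 1 + exp(2*I*pi/3) + exp(-2*I*pi/3) = 0.)
Hence the multiplicities are chi_1: 1, chi_2: 1, chi_3: 1, chi_4: 2. Dimension check: dim(chi_4)*dim(chi_4) = 3*3 = 9 and sum (mult * dim) = 1*1 + 1*1 + 1*1 + 2*3 = 9.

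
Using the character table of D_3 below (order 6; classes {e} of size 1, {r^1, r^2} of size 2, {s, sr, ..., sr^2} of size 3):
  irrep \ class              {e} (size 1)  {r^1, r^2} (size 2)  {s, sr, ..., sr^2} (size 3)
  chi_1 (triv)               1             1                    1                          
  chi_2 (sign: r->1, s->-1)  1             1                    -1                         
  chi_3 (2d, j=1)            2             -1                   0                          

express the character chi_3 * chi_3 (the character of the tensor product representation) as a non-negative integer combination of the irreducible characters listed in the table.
chi_3 tensor chi_3 = chi_1 + chi_2 + chi_3 (all other irreducibles have multiplicity 0).

Reasoning: The character of a tensor product is the pointwise product (chi_3 * chi_3)(C) = chi_3(C) * chi_3(C):
  {e}: (2)*(2), {r^1, r^2}: (-1)*(-1), {s, sr, ..., sr^2}: (0)*(0)
so (chi_3 * chi_3) takes values
  {e} -> 4, {r^1, r^2} -> 1, {s, sr, ..., sr^2} -> 0.
Now take the inner product of this character with each irreducible chi from the table, <chi_3*chi_3, chi> = (1/6) sum_C |C| (chi_3*chi_3)(C) conj(chi(C)):
  <chi_3*chi_3, chi_1> = (1/6)[1*(4)*conj(1) + 2*(1)*conj(1) + 3*(0)*conj(1)]
      = (1/6)[(4) + (2) + (0)] = 6/6 = 1
  <chi_3*chi_3, chi_2> = (1/6)[1*(4)*conj(1) + 2*(1)*conj(1) + 3*(0)*conj(-1)]
      = (1/6)[(4) + (2) + (0)] = 6/6 = 1
  <chi_3*chi_3, chi_3> = (1/6)[1*(4)*conj(2) + 2*(1)*conj(-1) + 3*(0)*conj(0)]
      = (1/6)[(8) + (-2) + (0)] = 6/6 = 1
Hence the multiplicities are chi_1: 1, chi_2: 1, chi_3: 1. Dimension check: dim(chi_3)*dim(chi_3) = 2*2 = 4 and sum (mult * dim) = 1*1 + 1*1 + 1*2 = 4.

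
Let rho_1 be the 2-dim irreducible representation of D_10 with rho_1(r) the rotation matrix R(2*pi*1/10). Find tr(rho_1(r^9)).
chi_{rho_1}(r^9) = 2*cos(2*pi*1*9/10) = 1/2 + sqrt(5)/2

Reasoning: rho_1(r^9) is rotation by angle 2*pi*1*9/10, whose trace is 2*cos(2*pi*1*9/10) = 1/2 + sqrt(5)/2.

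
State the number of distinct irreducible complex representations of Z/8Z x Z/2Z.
16

Argument: The number of irreducible complex representations of a finite group equals its number of conjugacy classes. Z/8Z x Z/2Z is abelian of order 16, so every element is its own conjugacy class: 16 classes, so Z/8Z x Z/2Z (order 16) has exactly 16 irreducible complex representations.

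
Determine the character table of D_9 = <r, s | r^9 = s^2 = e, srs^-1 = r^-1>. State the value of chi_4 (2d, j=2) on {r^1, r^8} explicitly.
Conjugacy classes: {e} of size 1, {r^1, r^8} of size 2, {r^2, r^7} of size 2, {r^3, r^6} of size 2, {r^4, r^5} of size 2, {s, sr, ..., sr^8} of size 9.
Character table:
  irrep \ class              {e} (size 1)  {r^1, r^8} (size 2)  {r^2, r^7} (size 2)  {r^3, r^6} (size 2)  {r^4, r^5} (size 2)  {s, sr, ..., sr^8} (size 9)
  chi_1 (triv)               1             1                    1                    1                    1                    1                          
  chi_2 (sign: r->1, s->-1)  1             1                    1                    1                    1                    -1                         
  chi_3 (2d, j=1)            2             2*cos(2*pi/9)        2*cos(4*pi/9)        -1                   -2*cos(pi/9)         0                          
  chi_4 (2d, j=2)            2             2*cos(4*pi/9)        -2*cos(pi/9)         -1                   2*cos(2*pi/9)        0                          
  chi_5 (2d, j=3)            2             -1                   -1                   2                    -1                   0                          
  chi_6 (2d, j=4)            2             -2*cos(pi/9)         2*cos(2*pi/9)        -1                   2*cos(4*pi/9)        0                          

Spot check: chi_4 (2d, j=2) on {r^1, r^8} = 2*cos(4*pi/9).

Solution. D_9 has order 2*9 = 18 with 6 conjugacy classes, hence 6 irreducibles. Sum of squared dims 1 + 1 + 4 + 4 + 4 + 4 = 18 = |G|. Linear characters come from the abelianisation; the 2-dimensional irreps have character r^k -> 2*cos(2*pi*j*k/9), reflections -> 0.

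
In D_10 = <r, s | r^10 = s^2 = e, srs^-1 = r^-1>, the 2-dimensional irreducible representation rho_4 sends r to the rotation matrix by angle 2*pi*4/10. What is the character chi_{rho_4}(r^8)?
chi_{rho_4}(r^8) = 2*cos(2*pi*4*8/10) = -1/2 + sqrt(5)/2

rho_4(r^8) is rotation by angle 2*pi*4*8/10, whose trace is 2*cos(2*pi*4*8/10) = -1/2 + sqrt(5)/2.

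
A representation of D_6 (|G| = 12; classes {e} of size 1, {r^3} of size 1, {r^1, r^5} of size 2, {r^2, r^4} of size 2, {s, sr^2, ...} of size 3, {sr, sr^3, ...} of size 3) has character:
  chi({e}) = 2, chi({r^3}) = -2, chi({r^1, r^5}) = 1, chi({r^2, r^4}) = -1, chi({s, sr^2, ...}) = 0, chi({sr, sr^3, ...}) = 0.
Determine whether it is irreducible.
Irreducible: <chi, chi> = 1.

Argument: <chi, chi> = (1/|G|) sum_C |C| * |chi(C)|^2 = (1/12)[1*|2|^2 + 1*|-2|^2 + 2*|1|^2 + 2*|-1|^2 + 3*|0|^2 + 3*|0|^2]
  = (1/12)[(4) + (4) + (2) + (2) + (0) + (0)] = 12/12 = 1.
A character is irreducible iff <chi, chi> = 1, so this representation is irreducible.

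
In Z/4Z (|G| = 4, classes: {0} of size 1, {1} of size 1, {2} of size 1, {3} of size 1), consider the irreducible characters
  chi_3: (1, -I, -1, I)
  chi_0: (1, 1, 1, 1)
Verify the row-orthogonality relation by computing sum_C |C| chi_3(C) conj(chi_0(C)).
Sum = 0; so <chi_3, chi_0> = 0 (distinct irreducibles are orthogonal).

Solution. Compute term by term over conjugacy classes (|C| * chi_3(C) * conj(chi_0(C))):
  1*(1)*conj(1) + 1*(-I)*conj(1) + 1*(-1)*conj(1) + 1*(I)*conj(1)
  = (1) + (-I) + (-1) + (I)
  = 0.
(Exp terms are combined using exp(i*s)*conj(exp(i*t)) = exp(i*(s-t)), and sums of them are collapsed using the identity that for every m > 1 the m distinct m-th roots of unity sum to 0, e.g. 1 + exp(2*I*pi/3) + exp(-2*I*pi/3) = 0.)
Dividing by |G| = 4 gives 0/4 = 0, matching the row-orthogonality relation <chi_3, chi_0> = [chi_3 = chi_0].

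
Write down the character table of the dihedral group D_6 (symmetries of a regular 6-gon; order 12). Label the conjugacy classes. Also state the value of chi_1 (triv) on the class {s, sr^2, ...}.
Conjugacy classes: {e} of size 1, {r^3} of size 1, {r^1, r^5} of size 2, {r^2, r^4} of size 2, {s, sr^2, ...} of size 3, {sr, sr^3, ...} of size 3.
Character table:
  irrep \ class              {e} (size 1)  {r^3} (size 1)  {r^1, r^5} (size 2)  {r^2, r^4} (size 2)  {s, sr^2, ...} (size 3)  {sr, sr^3, ...} (size 3)
  chi_1 (triv)               1             1               1                    1                    1                        1                       
  chi_2 (sign: r->1, s->-1)  1             1               1                    1                    -1                       -1                      
  chi_3 (r->-1, s->1)        1             -1              -1                   1                    1                        -1                      
  chi_4 (r->-1, s->-1)       1             -1              -1                   1                    -1                       1                       
  chi_5 (2d, j=1)            2             -2              1                    -1                   0                        0                       
  chi_6 (2d, j=2)            2             2               -1                   -1                   0                        0                       

Spot check: chi_1 (triv) on {s, sr^2, ...} = 1.

Argument: D_6 has order 2*6 = 12 with 6 conjugacy classes, hence 6 irreducibles. Sum of squared dims 1 + 1 + 1 + 1 + 4 + 4 = 12 = |G|. Linear characters come from the abelianisation; the 2-dimensional irreps have character r^k -> 2*cos(2*pi*j*k/6), reflections -> 0.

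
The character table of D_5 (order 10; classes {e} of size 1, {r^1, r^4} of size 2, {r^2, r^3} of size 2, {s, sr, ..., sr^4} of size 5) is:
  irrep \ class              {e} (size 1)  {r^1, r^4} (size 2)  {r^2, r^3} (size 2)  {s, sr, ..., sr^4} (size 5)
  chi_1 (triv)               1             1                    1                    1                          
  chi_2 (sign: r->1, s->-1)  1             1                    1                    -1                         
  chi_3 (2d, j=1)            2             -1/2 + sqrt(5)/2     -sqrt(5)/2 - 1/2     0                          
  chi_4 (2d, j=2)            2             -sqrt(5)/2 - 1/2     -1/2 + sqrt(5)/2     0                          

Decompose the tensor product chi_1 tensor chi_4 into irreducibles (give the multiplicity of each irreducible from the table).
chi_1 tensor chi_4 = chi_4 (all other irreducibles have multiplicity 0).

Working: The character of a tensor product is the pointwise product (chi_1 * chi_4)(C) = chi_1(C) * chi_4(C):
  {e}: (1)*(2), {r^1, r^4}: (1)*(-sqrt(5)/2 - 1/2), {r^2, r^3}: (1)*(-1/2 + sqrt(5)/2), {s, sr, ..., sr^4}: (1)*(0)
so (chi_1 * chi_4) takes values
  {e} -> 2, {r^1, r^4} -> -sqrt(5)/2 - 1/2, {r^2, r^3} -> -1/2 + sqrt(5)/2, {s, sr, ..., sr^4} -> 0.
Now take the inner product of this character with each irreducible chi from the table, <chi_1*chi_4, chi> = (1/10) sum_C |C| (chi_1*chi_4)(C) conj(chi(C)):
  <chi_1*chi_4, chi_1> = (1/10)[1*(2)*conj(1) + 2*(-sqrt(5)/2 - 1/2)*conj(1) + 2*(-1/2 + sqrt(5)/2)*conj(1) + 5*(0)*conj(1)]
      = (1/10)[(2) + (-sqrt(5) - 1) + (-1 + sqrt(5)) + (0)] = 0/10 = 0
  <chi_1*chi_4, chi_2> = (1/10)[1*(2)*conj(1) + 2*(-sqrt(5)/2 - 1/2)*conj(1) + 2*(-1/2 + sqrt(5)/2)*conj(1) + 5*(0)*conj(-1)]
      = (1/10)[(2) + (-sqrt(5) - 1) + (-1 + sqrt(5)) + (0)] = 0/10 = 0
  <chi_1*chi_4, chi_3> = (1/10)[1*(2)*conj(2) + 2*(-sqrt(5)/2 - 1/2)*conj(-1/2 + sqrt(5)/2) + 2*(-1/2 + sqrt(5)/2)*conj(-sqrt(5)/2 - 1/2) + 5*(0)*conj(0)]
      = (1/10)[(4) + (-2) + (-2) + (0)] = 0/10 = 0
  <chi_1*chi_4, chi_4> = (1/10)[1*(2)*conj(2) + 2*(-sqrt(5)/2 - 1/2)*conj(-sqrt(5)/2 - 1/2) + 2*(-1/2 + sqrt(5)/2)*conj(-1/2 + sqrt(5)/2) + 5*(0)*conj(0)]
      = (1/10)[(4) + (sqrt(5) + 3) + (3 - sqrt(5)) + (0)] = 10/10 = 1
Hence the multiplicities are chi_4: 1. Dimension check: dim(chi_1)*dim(chi_4) = 1*2 = 2 and sum (mult * dim) = 1*2 = 2.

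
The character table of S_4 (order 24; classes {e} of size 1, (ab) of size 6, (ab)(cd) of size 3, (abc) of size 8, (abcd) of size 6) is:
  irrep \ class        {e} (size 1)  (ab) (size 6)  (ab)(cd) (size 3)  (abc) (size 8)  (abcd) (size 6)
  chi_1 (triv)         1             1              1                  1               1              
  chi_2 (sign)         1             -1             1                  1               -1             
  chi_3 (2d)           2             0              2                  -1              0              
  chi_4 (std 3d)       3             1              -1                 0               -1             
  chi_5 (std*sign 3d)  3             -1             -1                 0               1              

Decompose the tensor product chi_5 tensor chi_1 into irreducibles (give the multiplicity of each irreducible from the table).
chi_5 tensor chi_1 = chi_5 (all other irreducibles have multiplicity 0).

Proof sketch: The character of a tensor product is the pointwise product (chi_5 * chi_1)(C) = chi_5(C) * chi_1(C):
  {e}: (3)*(1), (ab): (-1)*(1), (ab)(cd): (-1)*(1), (abc): (0)*(1), (abcd): (1)*(1)
so (chi_5 * chi_1) takes values
  {e} -> 3, (ab) -> -1, (ab)(cd) -> -1, (abc) -> 0, (abcd) -> 1.
Now take the inner product of this character with each irreducible chi from the table, <chi_5*chi_1, chi> = (1/24) sum_C |C| (chi_5*chi_1)(C) conj(chi(C)):
  <chi_5*chi_1, chi_1> = (1/24)[1*(3)*conj(1) + 6*(-1)*conj(1) + 3*(-1)*conj(1) + 8*(0)*conj(1) + 6*(1)*conj(1)]
      = (1/24)[(3) + (-6) + (-3) + (0) + (6)] = 0/24 = 0
  <chi_5*chi_1, chi_2> = (1/24)[1*(3)*conj(1) + 6*(-1)*conj(-1) + 3*(-1)*conj(1) + 8*(0)*conj(1) + 6*(1)*conj(-1)]
      = (1/24)[(3) + (6) + (-3) + (0) + (-6)] = 0/24 = 0
  <chi_5*chi_1, chi_3> = (1/24)[1*(3)*conj(2) + 6*(-1)*conj(0) + 3*(-1)*conj(2) + 8*(0)*conj(-1) + 6*(1)*conj(0)]
      = (1/24)[(6) + (0) + (-6) + (0) + (0)] = 0/24 = 0
  <chi_5*chi_1, chi_4> = (1/24)[1*(3)*conj(3) + 6*(-1)*conj(1) + 3*(-1)*conj(-1) + 8*(0)*conj(0) + 6*(1)*conj(-1)]
      = (1/24)[(9) + (-6) + (3) + (0) + (-6)] = 0/24 = 0
  <chi_5*chi_1, chi_5> = (1/24)[1*(3)*conj(3) + 6*(-1)*conj(-1) + 3*(-1)*conj(-1) + 8*(0)*conj(0) + 6*(1)*conj(1)]
      = (1/24)[(9) + (6) + (3) + (0) + (6)] = 24/24 = 1
Hence the multiplicities are chi_5: 1. Dimension check: dim(chi_5)*dim(chi_1) = 3*1 = 3 and sum (mult * dim) = 1*3 = 3.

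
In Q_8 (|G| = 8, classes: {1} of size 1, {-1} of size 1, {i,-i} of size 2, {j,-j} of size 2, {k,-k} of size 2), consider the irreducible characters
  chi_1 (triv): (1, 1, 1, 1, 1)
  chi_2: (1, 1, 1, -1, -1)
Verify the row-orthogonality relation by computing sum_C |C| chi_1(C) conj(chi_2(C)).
Sum = 0; so <chi_1, chi_2> = 0 (distinct irreducibles are orthogonal).

Argument: Compute term by term over conjugacy classes (|C| * chi_1(C) * conj(chi_2(C))):
  1*(1)*conj(1) + 1*(1)*conj(1) + 2*(1)*conj(1) + 2*(1)*conj(-1) + 2*(1)*conj(-1)
  = (1) + (1) + (2) + (-2) + (-2)
  = 0.
Dividing by |G| = 8 gives 0/8 = 0, matching the row-orthogonality relation <chi_1, chi_2> = [chi_1 = chi_2].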